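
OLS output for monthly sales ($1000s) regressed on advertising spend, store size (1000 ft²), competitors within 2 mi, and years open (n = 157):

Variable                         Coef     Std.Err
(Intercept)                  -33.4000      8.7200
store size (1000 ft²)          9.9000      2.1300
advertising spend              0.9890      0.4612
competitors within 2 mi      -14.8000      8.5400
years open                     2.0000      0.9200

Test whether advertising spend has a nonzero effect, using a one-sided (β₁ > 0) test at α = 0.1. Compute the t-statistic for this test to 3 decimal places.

t = 2.144

Read off: b = 0.9890, SE = 0.4612 for advertising spend.
H₀: β₁ = 0 vs H₁: β₁ > 0.
t = 0.9890 / 0.4612 = 2.144.
df = n − k − 1 = 157 − 4 − 1 = 152.
One-sided p ≈ 0.0168, which is < 0.1, so reject H₀.
There is evidence that the true slope on advertising spend is positive, holding the other predictors fixed.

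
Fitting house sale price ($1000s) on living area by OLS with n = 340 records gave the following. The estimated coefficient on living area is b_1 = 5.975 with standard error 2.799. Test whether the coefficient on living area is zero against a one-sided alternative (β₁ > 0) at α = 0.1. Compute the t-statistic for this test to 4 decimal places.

t = 2.1347

H₀: β₁ = 0 vs H₁: β₁ > 0.
t = (b_1 − β₁⁰)/SE = 5.975 / 2.799 = 2.1347.
df = n − 2 = 340 − 2 = 338.
One-sided p ≈ 0.0168, which is < 0.1, so reject H₀.
There is evidence that the true slope on living area is positive.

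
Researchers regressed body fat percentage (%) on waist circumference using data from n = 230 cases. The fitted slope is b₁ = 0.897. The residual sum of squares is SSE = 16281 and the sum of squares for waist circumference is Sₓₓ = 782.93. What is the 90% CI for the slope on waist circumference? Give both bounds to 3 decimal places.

(0.398, 1.396)

MSE = SSE/(n − 2) = 16281/228 = 71.4079.
SE(b₁) = √(MSE/Sₓₓ) = √(71.4079/782.93) = 0.302003.
df = n − 2 = 228.
t* = t_{0.05, 228} = 1.651564.
Margin = t* × SE = 1.651564 × 0.302003 = 0.49878.
CI: 0.897 ± 0.49878 → (0.398, 1.396).
With 90% confidence, each one-unit increase in waist circumference is associated with a change of between 0.398 and 1.396 % in body fat percentage.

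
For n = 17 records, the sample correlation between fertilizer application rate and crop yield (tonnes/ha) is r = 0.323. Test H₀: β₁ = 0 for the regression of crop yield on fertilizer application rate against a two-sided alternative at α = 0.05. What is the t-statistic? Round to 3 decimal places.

t = 1.322

t = r·√(n − 2)/√(1 − r²) = 0.323·√15/√0.895671 = 1.322.
df = n − 2 = 15.
Two-sided p ≈ 0.2060, which is ≥ 0.05, so fail to reject H₀.
The data do not give significant evidence of a linear association between fertilizer application rate and crop yield.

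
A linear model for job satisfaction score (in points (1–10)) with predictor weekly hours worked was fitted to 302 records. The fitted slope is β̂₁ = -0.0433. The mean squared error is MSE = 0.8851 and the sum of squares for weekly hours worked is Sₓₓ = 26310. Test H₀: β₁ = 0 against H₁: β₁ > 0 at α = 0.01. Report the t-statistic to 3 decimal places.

SE(β̂₁) = √(MSE/Sₓₓ) = √(0.8851/26310) = 0.0058001.
t = -0.0433 / 0.0058001 = -7.465.
df = n − 2 = 300.
One-sided p ≈ 1.0000, which is ≥ 0.01, so fail to reject H₀.
The data do not give significant evidence that the true slope on weekly hours worked is positive.

t = -7.465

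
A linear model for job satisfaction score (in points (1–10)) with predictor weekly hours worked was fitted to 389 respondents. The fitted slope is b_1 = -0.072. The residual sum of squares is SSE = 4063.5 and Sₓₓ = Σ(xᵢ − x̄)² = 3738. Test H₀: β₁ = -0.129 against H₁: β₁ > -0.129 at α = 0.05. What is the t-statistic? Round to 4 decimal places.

MSE = SSE/(n − 2) = 4063.5/387 = 10.5.
SE(b_1) = √(MSE/Sₓₓ) = √(10.5/3738) = 0.0529999.
t = (-0.072 − (-0.129)) / 0.0529999 = 1.0755.
df = n − 2 = 387.
One-sided p ≈ 0.1414, which is ≥ 0.05, so fail to reject H₀.
The data do not give significant evidence that the true slope on weekly hours worked exceeds -0.129 points (1–10) per unit.

t = 1.0755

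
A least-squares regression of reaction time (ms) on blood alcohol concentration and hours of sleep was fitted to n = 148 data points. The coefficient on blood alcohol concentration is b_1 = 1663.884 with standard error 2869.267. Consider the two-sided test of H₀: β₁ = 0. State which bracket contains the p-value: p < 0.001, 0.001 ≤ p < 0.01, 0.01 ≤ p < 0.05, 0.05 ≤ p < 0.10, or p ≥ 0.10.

t = 1663.884 / 2869.267 = 0.580.
df = n − k − 1 = 148 − 2 − 1 = 145.
Two-sided p = 2·P(T_{145} > |t|) ≈ 0.5629.
So p ≥ 0.10.

p ≥ 0.10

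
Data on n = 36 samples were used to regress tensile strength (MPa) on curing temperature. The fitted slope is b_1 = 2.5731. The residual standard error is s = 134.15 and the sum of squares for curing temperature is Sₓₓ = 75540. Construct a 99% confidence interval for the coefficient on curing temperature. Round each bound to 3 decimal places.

(1.241, 3.905)

SE(b_1) = s/√Sₓₓ = 134.15/√75540 = 0.488093.
df = n − 2 = 34.
t* = t_{0.005, 34} = 2.728394.
Margin = t* × SE = 2.728394 × 0.488093 = 1.33171.
CI: 2.5731 ± 1.33171 → (1.241, 3.905).
With 99% confidence, each one-unit increase in curing temperature is associated with a change of between 1.241 and 3.905 MPa in tensile strength.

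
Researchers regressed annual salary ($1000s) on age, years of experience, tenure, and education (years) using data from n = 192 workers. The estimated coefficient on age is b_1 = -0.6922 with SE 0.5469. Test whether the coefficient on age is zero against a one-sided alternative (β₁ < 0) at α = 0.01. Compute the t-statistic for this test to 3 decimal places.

H₀: β₁ = 0 vs H₁: β₁ < 0.
t = (b_1 − β₁⁰)/SE = -0.6922 / 0.5469 = -1.266.
df = n − k − 1 = 192 − 4 − 1 = 187.
One-sided p ≈ 0.1036, which is ≥ 0.01, so fail to reject H₀.
The data do not give significant evidence that the true slope on age is negative, holding the other predictors fixed.

t = -1.266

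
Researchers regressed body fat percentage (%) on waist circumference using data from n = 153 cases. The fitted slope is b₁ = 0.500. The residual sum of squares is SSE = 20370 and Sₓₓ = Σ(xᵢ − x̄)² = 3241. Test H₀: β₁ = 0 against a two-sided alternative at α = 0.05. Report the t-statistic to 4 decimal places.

t = 2.4508

MSE = SSE/(n − 2) = 20370/151 = 134.901.
SE(b₁) = √(MSE/Sₓₓ) = √(134.901/3241) = 0.204018.
t = 0.500 / 0.204018 = 2.4508.
df = n − 2 = 151.
Two-sided p ≈ 0.0154, which is < 0.05, so reject H₀.
There is evidence that waist circumference is associated with body fat percentage.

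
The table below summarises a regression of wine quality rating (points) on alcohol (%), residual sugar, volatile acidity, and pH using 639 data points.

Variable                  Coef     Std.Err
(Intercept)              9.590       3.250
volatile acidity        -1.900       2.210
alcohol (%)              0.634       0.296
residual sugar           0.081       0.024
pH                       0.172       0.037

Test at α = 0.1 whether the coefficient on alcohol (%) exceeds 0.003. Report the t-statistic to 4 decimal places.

Read off: b = 0.634, SE = 0.296 for alcohol (%).
H₀: β₁ = 0.003 vs H₁: β₁ > 0.003.
t = (0.634 − 0.003) / 0.296 = 2.1318.
df = n − k − 1 = 639 − 4 − 1 = 634.
One-sided p ≈ 0.0167, which is < 0.1, so reject H₀.
There is evidence that the true slope on alcohol (%) exceeds 0.003 points per unit, holding the other predictors fixed.

t = 2.1318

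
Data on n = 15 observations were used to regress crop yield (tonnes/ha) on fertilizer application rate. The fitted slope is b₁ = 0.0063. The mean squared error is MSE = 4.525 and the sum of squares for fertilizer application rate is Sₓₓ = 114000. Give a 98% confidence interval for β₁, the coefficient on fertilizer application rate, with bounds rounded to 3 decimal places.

(-0.010, 0.023)

SE(b₁) = √(MSE/Sₓₓ) = √(4.525/114000) = 0.00630024.
df = n − 2 = 13.
t* = t_{0.01, 13} = 2.650309.
Margin = t* × SE = 2.650309 × 0.00630024 = 0.01670.
CI: 0.0063 ± 0.01670 → (-0.010, 0.023).
With 98% confidence, each one-unit increase in fertilizer application rate is associated with a change of between -0.010 and 0.023 tonnes/ha in crop yield.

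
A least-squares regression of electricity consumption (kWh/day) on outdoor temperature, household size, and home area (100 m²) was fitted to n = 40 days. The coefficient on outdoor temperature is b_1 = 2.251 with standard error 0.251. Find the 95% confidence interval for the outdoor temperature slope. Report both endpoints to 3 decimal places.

df = n − k − 1 = 40 − 3 − 1 = 36.
t* = t_{0.025, 36} = 2.028094.
Margin = t* × SE = 2.028094 × 0.251 = 0.50905.
CI: 2.251 ± 0.50905 → (1.742, 2.760).
With 95% confidence, each one-unit increase in outdoor temperature is associated with a change of between 1.742 and 2.760 kWh/day in electricity consumption, holding the other predictors fixed.

(1.742, 2.760)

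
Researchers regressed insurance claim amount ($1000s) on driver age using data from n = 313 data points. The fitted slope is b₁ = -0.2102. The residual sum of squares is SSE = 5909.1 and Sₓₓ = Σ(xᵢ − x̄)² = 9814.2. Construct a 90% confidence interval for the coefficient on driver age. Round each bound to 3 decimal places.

(-0.283, -0.138)

MSE = SSE/(n − 2) = 5909.1/311 = 19.0003.
SE(b₁) = √(MSE/Sₓₓ) = √(19.0003/9814.2) = 0.044.
df = n − 2 = 311.
t* = t_{0.05, 311} = 1.649768.
Margin = t* × SE = 1.649768 × 0.044 = 0.07259.
CI: -0.2102 ± 0.07259 → (-0.283, -0.138).
With 90% confidence, each one-unit increase in driver age is associated with a change of between -0.283 and -0.138 $1000s in insurance claim amount.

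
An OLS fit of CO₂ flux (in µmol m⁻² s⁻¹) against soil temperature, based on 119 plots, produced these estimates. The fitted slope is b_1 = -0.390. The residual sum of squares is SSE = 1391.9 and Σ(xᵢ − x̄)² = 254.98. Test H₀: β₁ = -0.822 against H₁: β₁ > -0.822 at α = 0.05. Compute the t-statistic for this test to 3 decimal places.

MSE = SSE/(n − 2) = 1391.9/117 = 11.8966.
SE(b_1) = √(MSE/Sₓₓ) = √(11.8966/254.98) = 0.216002.
t = (-0.390 − (-0.822)) / 0.216002 = 2.000.
df = n − 2 = 117.
One-sided p ≈ 0.0239, which is < 0.05, so reject H₀.
There is evidence that the true slope on soil temperature exceeds -0.822 µmol m⁻² s⁻¹ per unit.

t = 2.000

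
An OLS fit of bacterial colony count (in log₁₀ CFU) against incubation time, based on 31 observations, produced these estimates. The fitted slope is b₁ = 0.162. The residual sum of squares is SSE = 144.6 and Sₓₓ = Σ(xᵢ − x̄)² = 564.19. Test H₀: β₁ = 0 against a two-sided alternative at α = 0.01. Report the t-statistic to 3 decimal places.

MSE = SSE/(n − 2) = 144.6/29 = 4.98621.
SE(b₁) = √(MSE/Sₓₓ) = √(4.98621/564.19) = 0.0940097.
t = 0.162 / 0.0940097 = 1.723.
df = n − 2 = 29.
Two-sided p ≈ 0.0955, which is ≥ 0.01, so fail to reject H₀.
The data do not give significant evidence of an association between incubation time and bacterial colony count.

t = 1.723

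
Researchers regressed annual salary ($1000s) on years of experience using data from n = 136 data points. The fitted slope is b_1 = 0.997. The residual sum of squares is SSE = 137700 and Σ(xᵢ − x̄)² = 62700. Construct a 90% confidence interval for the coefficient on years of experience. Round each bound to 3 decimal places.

MSE = SSE/(n − 2) = 137700/134 = 1027.61.
SE(b_1) = √(MSE/Sₓₓ) = √(1027.61/62700) = 0.128021.
df = n − 2 = 134.
t* = t_{0.05, 134} = 1.656305.
Margin = t* × SE = 1.656305 × 0.128021 = 0.21204.
CI: 0.997 ± 0.21204 → (0.785, 1.209).
With 90% confidence, each one-unit increase in years of experience is associated with a change of between 0.785 and 1.209 $1000s in annual salary.

(0.785, 1.209)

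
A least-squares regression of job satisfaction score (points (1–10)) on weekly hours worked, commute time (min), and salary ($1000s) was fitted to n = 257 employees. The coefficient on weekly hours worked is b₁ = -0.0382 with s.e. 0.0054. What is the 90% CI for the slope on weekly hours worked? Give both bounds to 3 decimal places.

df = n − k − 1 = 257 − 3 − 1 = 253.
t* = t_{0.05, 253} = 1.650899.
Margin = t* × SE = 1.650899 × 0.0054 = 0.00891.
CI: -0.0382 ± 0.00891 → (-0.047, -0.029).
With 90% confidence, each one-unit increase in weekly hours worked is associated with a change of between -0.047 and -0.029 points (1–10) in job satisfaction score, holding the other predictors fixed.

(-0.047, -0.029)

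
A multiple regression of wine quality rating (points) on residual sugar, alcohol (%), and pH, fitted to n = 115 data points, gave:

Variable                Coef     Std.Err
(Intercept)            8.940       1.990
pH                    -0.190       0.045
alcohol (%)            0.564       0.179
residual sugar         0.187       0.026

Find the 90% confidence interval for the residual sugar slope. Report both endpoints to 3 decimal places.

Read off: b = 0.187, SE = 0.026 for residual sugar.
df = n − k − 1 = 115 − 3 − 1 = 111.
t* = t_{0.05, 111} = 1.658697.
Margin = t* × SE = 1.658697 × 0.026 = 0.04313.
CI: 0.187 ± 0.04313 → (0.144, 0.230).

(0.144, 0.230)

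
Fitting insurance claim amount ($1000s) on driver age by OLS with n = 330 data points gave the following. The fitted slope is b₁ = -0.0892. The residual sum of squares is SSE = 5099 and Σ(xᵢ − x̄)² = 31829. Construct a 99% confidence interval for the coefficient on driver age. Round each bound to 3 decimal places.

(-0.146, -0.032)

MSE = SSE/(n − 2) = 5099/328 = 15.5457.
SE(b₁) = √(MSE/Sₓₓ) = √(15.5457/31829) = 0.0221001.
df = n − 2 = 328.
t* = t_{0.005, 328} = 2.590901.
Margin = t* × SE = 2.590901 × 0.0221001 = 0.05726.
CI: -0.0892 ± 0.05726 → (-0.146, -0.032).
With 99% confidence, each one-unit increase in driver age is associated with a change of between -0.146 and -0.032 $1000s in insurance claim amount.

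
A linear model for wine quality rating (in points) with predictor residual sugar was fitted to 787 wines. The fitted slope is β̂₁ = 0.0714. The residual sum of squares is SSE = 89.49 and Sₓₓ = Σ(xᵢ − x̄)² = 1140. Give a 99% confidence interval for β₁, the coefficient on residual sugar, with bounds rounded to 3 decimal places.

MSE = SSE/(n − 2) = 89.49/785 = 0.114.
SE(β̂₁) = √(MSE/Sₓₓ) = √(0.114/1140) = 0.01.
df = n − 2 = 785.
t* = t_{0.005, 785} = 2.582107.
Margin = t* × SE = 2.582107 × 0.01 = 0.02582.
CI: 0.0714 ± 0.02582 → (0.046, 0.097).
With 99% confidence, each one-unit increase in residual sugar is associated with a change of between 0.046 and 0.097 points in wine quality rating.

(0.046, 0.097)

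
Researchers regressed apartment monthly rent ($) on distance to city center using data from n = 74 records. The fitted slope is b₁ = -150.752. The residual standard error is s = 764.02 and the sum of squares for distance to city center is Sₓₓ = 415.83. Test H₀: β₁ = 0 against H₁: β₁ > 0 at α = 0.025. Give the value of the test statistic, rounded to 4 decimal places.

t = -4.0236

SE(b₁) = s/√Sₓₓ = 764.02/√415.83 = 37.4668.
t = -150.752 / 37.4668 = -4.0236.
df = n − 2 = 72.
One-sided p ≈ 0.9999, which is ≥ 0.025, so fail to reject H₀.
The data do not give significant evidence that the true slope on distance to city center is positive.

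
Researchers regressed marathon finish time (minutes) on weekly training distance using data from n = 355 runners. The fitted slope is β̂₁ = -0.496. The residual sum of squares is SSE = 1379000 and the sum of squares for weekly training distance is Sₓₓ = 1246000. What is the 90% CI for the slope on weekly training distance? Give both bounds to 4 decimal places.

(-0.5883, -0.4037)

MSE = SSE/(n − 2) = 1379000/353 = 3906.52.
SE(β̂₁) = √(MSE/Sₓₓ) = √(3906.52/1246000) = 0.0559933.
df = n − 2 = 353.
t* = t_{0.05, 353} = 1.649182.
Margin = t* × SE = 1.649182 × 0.0559933 = 0.092343.
CI: -0.496 ± 0.092343 → (-0.5883, -0.4037).
With 90% confidence, each one-unit increase in weekly training distance is associated with a change of between -0.5883 and -0.4037 minutes in marathon finish time.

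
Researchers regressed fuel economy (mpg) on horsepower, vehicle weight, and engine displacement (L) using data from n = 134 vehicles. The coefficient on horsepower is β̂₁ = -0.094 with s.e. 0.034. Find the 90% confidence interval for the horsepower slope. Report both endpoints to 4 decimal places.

df = n − k − 1 = 134 − 3 − 1 = 130.
t* = t_{0.05, 130} = 1.656659.
Margin = t* × SE = 1.656659 × 0.034 = 0.056326.
CI: -0.094 ± 0.056326 → (-0.1503, -0.0377).
With 90% confidence, each one-unit increase in horsepower is associated with a change of between -0.1503 and -0.0377 mpg in fuel economy, holding the other predictors fixed.

(-0.1503, -0.0377)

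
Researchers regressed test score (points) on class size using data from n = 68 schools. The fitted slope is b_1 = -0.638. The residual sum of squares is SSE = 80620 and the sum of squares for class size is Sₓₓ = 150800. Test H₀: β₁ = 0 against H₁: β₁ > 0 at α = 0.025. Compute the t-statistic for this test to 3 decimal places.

t = -7.089

MSE = SSE/(n − 2) = 80620/66 = 1221.52.
SE(b_1) = √(MSE/Sₓₓ) = √(1221.52/150800) = 0.0900013.
t = -0.638 / 0.0900013 = -7.089.
df = n − 2 = 66.
One-sided p ≈ 1.0000, which is ≥ 0.025, so fail to reject H₀.
The data do not give significant evidence that the true slope on class size is positive.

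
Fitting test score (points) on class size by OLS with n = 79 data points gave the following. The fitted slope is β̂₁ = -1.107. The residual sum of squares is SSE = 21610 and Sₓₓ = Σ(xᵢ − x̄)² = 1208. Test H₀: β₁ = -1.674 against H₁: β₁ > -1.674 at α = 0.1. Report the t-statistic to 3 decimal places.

MSE = SSE/(n − 2) = 21610/77 = 280.649.
SE(β̂₁) = √(MSE/Sₓₓ) = √(280.649/1208) = 0.482002.
t = (-1.107 − (-1.674)) / 0.482002 = 1.176.
df = n − 2 = 77.
One-sided p ≈ 0.1215, which is ≥ 0.1, so fail to reject H₀.
The data do not give significant evidence that the true slope on class size exceeds -1.674 points per unit.

t = 1.176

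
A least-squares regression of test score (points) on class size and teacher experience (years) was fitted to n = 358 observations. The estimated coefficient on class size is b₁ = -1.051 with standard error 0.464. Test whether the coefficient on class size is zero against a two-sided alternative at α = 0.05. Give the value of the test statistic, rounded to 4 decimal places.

H₀: β₁ = 0 vs H₁: β₁ ≠ 0.
t = (b₁ − β₁⁰)/SE = -1.051 / 0.464 = -2.2651.
df = n − k − 1 = 358 − 2 − 1 = 355.
Two-sided p ≈ 0.0241, which is < 0.05, so reject H₀.
There is evidence that class size is associated with test score, holding the other predictors fixed.

t = -2.2651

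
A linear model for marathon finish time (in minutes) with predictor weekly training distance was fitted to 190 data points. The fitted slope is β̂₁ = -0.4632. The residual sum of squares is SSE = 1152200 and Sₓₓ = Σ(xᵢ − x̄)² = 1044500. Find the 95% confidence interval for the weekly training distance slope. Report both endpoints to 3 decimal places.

(-0.614, -0.312)

MSE = SSE/(n − 2) = 1152200/188 = 6128.72.
SE(β̂₁) = √(MSE/Sₓₓ) = √(6128.72/1044500) = 0.0766004.
df = n − 2 = 188.
t* = t_{0.025, 188} = 1.972663.
Margin = t* × SE = 1.972663 × 0.0766004 = 0.15111.
CI: -0.4632 ± 0.15111 → (-0.614, -0.312).
With 95% confidence, each one-unit increase in weekly training distance is associated with a change of between -0.614 and -0.312 minutes in marathon finish time.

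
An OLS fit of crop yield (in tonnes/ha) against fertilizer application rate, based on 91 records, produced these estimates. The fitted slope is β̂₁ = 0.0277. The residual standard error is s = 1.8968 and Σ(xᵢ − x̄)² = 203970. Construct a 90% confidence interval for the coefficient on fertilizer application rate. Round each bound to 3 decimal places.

SE(β̂₁) = s/√Sₓₓ = 1.8968/√203970 = 0.00419989.
df = n − 2 = 89.
t* = t_{0.05, 89} = 1.662155.
Margin = t* × SE = 1.662155 × 0.00419989 = 0.00698.
CI: 0.0277 ± 0.00698 → (0.021, 0.035).
With 90% confidence, each one-unit increase in fertilizer application rate is associated with a change of between 0.021 and 0.035 tonnes/ha in crop yield.

(0.021, 0.035)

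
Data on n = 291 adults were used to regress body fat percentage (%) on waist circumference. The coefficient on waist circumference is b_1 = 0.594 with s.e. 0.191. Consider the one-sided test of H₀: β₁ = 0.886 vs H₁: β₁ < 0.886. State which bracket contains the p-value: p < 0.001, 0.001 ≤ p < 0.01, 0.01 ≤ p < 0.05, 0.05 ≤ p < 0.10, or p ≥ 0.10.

0.05 ≤ p < 0.10

t = (0.594 − 0.886) / 0.191 = -1.529.
df = n − 2 = 291 − 2 = 289.
One-sided p = P(T_{289} < t) ≈ 0.0637.
So 0.05 ≤ p < 0.10.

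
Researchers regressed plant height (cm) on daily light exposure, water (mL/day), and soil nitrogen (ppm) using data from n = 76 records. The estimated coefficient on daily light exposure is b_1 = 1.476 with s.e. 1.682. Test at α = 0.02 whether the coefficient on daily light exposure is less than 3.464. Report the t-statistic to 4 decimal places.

t = -1.1819

H₀: β₁ = 3.464 vs H₁: β₁ < 3.464.
t = (b_1 − β₁⁰)/SE = (1.476 − 3.464) / 1.682 = -1.1819.
df = n − k − 1 = 76 − 3 − 1 = 72.
One-sided p ≈ 0.1206, which is ≥ 0.02, so fail to reject H₀.
The data do not give significant evidence that the true slope on daily light exposure is below 3.464 cm per unit, holding the other predictors fixed.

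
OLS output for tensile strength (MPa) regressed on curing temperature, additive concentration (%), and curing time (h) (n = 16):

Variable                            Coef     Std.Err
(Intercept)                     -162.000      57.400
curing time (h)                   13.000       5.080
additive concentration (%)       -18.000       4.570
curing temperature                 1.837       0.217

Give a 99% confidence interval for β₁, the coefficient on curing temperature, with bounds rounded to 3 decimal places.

(1.174, 2.500)

Read off: b = 1.837, SE = 0.217 for curing temperature.
df = n − k − 1 = 16 − 3 − 1 = 12.
t* = t_{0.005, 12} = 3.05454.
Margin = t* × SE = 3.05454 × 0.217 = 0.66284.
CI: 1.837 ± 0.66284 → (1.174, 2.500).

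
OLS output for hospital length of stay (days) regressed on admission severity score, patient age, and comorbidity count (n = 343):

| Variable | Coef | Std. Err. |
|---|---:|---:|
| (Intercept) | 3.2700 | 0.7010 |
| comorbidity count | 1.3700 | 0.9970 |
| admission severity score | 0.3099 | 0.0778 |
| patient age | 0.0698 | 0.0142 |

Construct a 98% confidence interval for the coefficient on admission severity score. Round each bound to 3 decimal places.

(0.128, 0.492)

Read off: b = 0.3099, SE = 0.0778 for admission severity score.
df = n − k − 1 = 343 − 3 − 1 = 339.
t* = t_{0.01, 339} = 2.337398.
Margin = t* × SE = 2.337398 × 0.0778 = 0.18185.
CI: 0.3099 ± 0.18185 → (0.128, 0.492).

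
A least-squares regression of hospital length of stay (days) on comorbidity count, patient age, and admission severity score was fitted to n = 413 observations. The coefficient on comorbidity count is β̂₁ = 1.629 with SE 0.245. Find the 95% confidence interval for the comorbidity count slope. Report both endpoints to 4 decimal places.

df = n − k − 1 = 413 − 3 − 1 = 409.
t* = t_{0.025, 409} = 1.965781.
Margin = t* × SE = 1.965781 × 0.245 = 0.481616.
CI: 1.629 ± 0.481616 → (1.1474, 2.1106).
With 95% confidence, each one-unit increase in comorbidity count is associated with a change of between 1.1474 and 2.1106 days in hospital length of stay, holding the other predictors fixed.

(1.1474, 2.1106)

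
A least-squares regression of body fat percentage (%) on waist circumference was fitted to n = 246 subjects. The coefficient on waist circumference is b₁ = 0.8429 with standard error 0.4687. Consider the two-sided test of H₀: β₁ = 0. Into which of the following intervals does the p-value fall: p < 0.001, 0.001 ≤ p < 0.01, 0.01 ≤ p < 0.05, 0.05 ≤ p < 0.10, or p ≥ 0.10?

t = 0.8429 / 0.4687 = 1.798.
df = n − 2 = 246 − 2 = 244.
Two-sided p = 2·P(T_{244} > |t|) ≈ 0.0734.
So 0.05 ≤ p < 0.10.

0.05 ≤ p < 0.10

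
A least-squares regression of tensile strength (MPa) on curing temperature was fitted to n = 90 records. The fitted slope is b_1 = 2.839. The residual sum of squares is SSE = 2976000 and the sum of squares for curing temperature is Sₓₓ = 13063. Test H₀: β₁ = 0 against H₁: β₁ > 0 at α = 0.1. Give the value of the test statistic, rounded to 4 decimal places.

MSE = SSE/(n − 2) = 2976000/88 = 33818.2.
SE(b_1) = √(MSE/Sₓₓ) = √(33818.2/13063) = 1.60899.
t = 2.839 / 1.60899 = 1.7645.
df = n − 2 = 88.
One-sided p ≈ 0.0406, which is < 0.1, so reject H₀.
There is evidence that the true slope on curing temperature is positive.

t = 1.7645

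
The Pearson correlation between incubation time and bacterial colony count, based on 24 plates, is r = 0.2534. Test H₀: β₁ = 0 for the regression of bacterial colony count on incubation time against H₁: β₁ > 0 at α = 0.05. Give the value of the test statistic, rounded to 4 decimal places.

t = 1.2287

t = r·√(n − 2)/√(1 − r²) = 0.2534·√22/√0.935788 = 1.2287.
df = n − 2 = 22.
One-sided p ≈ 0.1161, which is ≥ 0.05, so fail to reject H₀.
The data do not give significant evidence of a linear association between incubation time and bacterial colony count.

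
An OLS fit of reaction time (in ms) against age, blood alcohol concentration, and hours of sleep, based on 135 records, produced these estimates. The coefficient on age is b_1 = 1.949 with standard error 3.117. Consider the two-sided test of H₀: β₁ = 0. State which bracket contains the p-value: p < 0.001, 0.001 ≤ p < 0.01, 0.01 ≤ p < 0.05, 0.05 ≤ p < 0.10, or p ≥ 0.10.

p ≥ 0.10

t = 1.949 / 3.117 = 0.625.
df = n − k − 1 = 135 − 3 − 1 = 131.
Two-sided p = 2·P(T_{131} > |t|) ≈ 0.5329.
So p ≥ 0.10.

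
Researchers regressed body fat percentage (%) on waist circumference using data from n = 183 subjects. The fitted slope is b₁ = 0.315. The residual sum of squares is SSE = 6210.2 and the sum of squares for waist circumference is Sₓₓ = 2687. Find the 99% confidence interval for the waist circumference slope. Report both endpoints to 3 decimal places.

(0.021, 0.609)

MSE = SSE/(n − 2) = 6210.2/181 = 34.3105.
SE(b₁) = √(MSE/Sₓₓ) = √(34.3105/2687) = 0.113.
df = n − 2 = 181.
t* = t_{0.005, 181} = 2.603264.
Margin = t* × SE = 2.603264 × 0.113 = 0.29417.
CI: 0.315 ± 0.29417 → (0.021, 0.609).
With 99% confidence, each one-unit increase in waist circumference is associated with a change of between 0.021 and 0.609 % in body fat percentage.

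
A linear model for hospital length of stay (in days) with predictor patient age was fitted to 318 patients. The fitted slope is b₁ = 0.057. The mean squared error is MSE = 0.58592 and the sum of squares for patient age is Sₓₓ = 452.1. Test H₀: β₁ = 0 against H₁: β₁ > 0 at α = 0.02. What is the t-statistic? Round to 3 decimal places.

t = 1.583

SE(b₁) = √(MSE/Sₓₓ) = √(0.58592/452.1) = 0.036.
t = 0.057 / 0.036 = 1.583.
df = n − 2 = 316.
One-sided p ≈ 0.0572, which is ≥ 0.02, so fail to reject H₀.
The data do not give significant evidence that the true slope on patient age is positive.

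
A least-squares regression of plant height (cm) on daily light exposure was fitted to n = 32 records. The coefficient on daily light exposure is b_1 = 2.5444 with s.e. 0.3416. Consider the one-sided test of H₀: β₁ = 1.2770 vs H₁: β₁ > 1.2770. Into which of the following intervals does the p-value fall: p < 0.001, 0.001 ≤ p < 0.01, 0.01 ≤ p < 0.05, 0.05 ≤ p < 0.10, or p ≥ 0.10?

p < 0.001

t = (2.5444 − 1.2770) / 0.3416 = 3.710.
df = n − 2 = 32 − 2 = 30.
One-sided p = P(T_{30} > t) ≈ 0.0004.
So p < 0.001.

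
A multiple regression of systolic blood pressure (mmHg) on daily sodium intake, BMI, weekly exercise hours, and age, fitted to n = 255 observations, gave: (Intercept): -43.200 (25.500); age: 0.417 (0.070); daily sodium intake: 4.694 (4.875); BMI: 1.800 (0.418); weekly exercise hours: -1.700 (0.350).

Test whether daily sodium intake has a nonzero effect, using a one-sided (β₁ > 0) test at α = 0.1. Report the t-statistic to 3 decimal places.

t = 0.963

Read off: b = 4.694, SE = 4.875 for daily sodium intake.
H₀: β₁ = 0 vs H₁: β₁ > 0.
t = 4.694 / 4.875 = 0.963.
df = n − k − 1 = 255 − 4 − 1 = 250.
One-sided p ≈ 0.1683, which is ≥ 0.1, so fail to reject H₀.
The data do not give significant evidence that the true slope on daily sodium intake is positive, holding the other predictors fixed.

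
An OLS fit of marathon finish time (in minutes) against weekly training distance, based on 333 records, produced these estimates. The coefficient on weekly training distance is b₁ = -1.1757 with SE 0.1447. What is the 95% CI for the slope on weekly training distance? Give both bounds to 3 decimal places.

df = n − 2 = 333 − 2 = 331.
t* = t_{0.025, 331} = 1.967157.
Margin = t* × SE = 1.967157 × 0.1447 = 0.28465.
CI: -1.1757 ± 0.28465 → (-1.460, -0.891).
With 95% confidence, each one-unit increase in weekly training distance is associated with a change of between -1.460 and -0.891 minutes in marathon finish time.

(-1.460, -0.891)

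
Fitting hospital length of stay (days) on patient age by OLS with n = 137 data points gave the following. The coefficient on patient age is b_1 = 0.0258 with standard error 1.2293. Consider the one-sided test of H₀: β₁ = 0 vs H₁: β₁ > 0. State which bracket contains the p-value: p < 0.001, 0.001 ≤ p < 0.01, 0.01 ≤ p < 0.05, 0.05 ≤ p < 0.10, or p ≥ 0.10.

t = 0.0258 / 1.2293 = 0.021.
df = n − 2 = 137 − 2 = 135.
One-sided p = P(T_{135} > t) ≈ 0.4916.
So p ≥ 0.10.

p ≥ 0.10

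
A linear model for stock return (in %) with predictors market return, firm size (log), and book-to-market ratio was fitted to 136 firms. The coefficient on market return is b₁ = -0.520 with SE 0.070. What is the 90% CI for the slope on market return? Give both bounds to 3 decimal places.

(-0.636, -0.404)

df = n − k − 1 = 136 − 3 − 1 = 132.
t* = t_{0.05, 132} = 1.656479.
Margin = t* × SE = 1.656479 × 0.070 = 0.11595.
CI: -0.520 ± 0.11595 → (-0.636, -0.404).
With 90% confidence, each one-unit increase in market return is associated with a change of between -0.636 and -0.404 % in stock return, holding the other predictors fixed.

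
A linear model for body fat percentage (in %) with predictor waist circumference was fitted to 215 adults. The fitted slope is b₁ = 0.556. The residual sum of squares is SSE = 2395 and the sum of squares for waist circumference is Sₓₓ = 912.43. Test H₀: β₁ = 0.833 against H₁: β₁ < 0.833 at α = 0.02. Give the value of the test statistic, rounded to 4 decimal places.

MSE = SSE/(n − 2) = 2395/213 = 11.2441.
SE(b₁) = √(MSE/Sₓₓ) = √(11.2441/912.43) = 0.11101.
t = (0.556 − 0.833) / 0.11101 = -2.4953.
df = n − 2 = 213.
One-sided p ≈ 0.0067, which is < 0.02, so reject H₀.
There is evidence that the true slope on waist circumference is below 0.833 % per unit.

t = -2.4953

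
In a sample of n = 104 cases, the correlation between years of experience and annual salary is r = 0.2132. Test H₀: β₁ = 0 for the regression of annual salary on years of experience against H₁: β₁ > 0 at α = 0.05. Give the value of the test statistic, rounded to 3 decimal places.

t = 2.204

t = r·√(n − 2)/√(1 − r²) = 0.2132·√102/√0.954546 = 2.204.
df = n − 2 = 102.
One-sided p ≈ 0.0149, which is < 0.05, so reject H₀.
There is evidence of a linear association between years of experience and annual salary.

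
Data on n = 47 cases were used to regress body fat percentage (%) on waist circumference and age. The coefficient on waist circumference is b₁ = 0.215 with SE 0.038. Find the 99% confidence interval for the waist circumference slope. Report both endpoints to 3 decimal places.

df = n − k − 1 = 47 − 2 − 1 = 44.
t* = t_{0.005, 44} = 2.692278.
Margin = t* × SE = 2.692278 × 0.038 = 0.10231.
CI: 0.215 ± 0.10231 → (0.113, 0.317).
With 99% confidence, each one-unit increase in waist circumference is associated with a change of between 0.113 and 0.317 % in body fat percentage, holding the other predictors fixed.

(0.113, 0.317)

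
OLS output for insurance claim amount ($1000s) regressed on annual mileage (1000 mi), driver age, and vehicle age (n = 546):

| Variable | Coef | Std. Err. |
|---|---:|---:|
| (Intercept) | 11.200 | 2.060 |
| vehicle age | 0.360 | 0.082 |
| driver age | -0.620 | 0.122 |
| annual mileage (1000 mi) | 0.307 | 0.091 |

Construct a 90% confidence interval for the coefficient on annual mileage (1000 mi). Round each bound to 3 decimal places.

(0.157, 0.457)

Read off: b = 0.307, SE = 0.091 for annual mileage (1000 mi).
df = n − k − 1 = 546 − 3 − 1 = 542.
t* = t_{0.05, 542} = 1.64767.
Margin = t* × SE = 1.64767 × 0.091 = 0.14994.
CI: 0.307 ± 0.14994 → (0.157, 0.457).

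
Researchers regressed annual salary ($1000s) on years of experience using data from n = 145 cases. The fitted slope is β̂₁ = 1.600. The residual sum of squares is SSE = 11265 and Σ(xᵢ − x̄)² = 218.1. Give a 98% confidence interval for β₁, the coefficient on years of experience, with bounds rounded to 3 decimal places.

MSE = SSE/(n − 2) = 11265/143 = 78.7762.
SE(β̂₁) = √(MSE/Sₓₓ) = √(78.7762/218.1) = 0.600993.
df = n − 2 = 143.
t* = t_{0.01, 143} = 2.352707.
Margin = t* × SE = 2.352707 × 0.600993 = 1.41396.
CI: 1.600 ± 1.41396 → (0.186, 3.014).
With 98% confidence, each one-unit increase in years of experience is associated with a change of between 0.186 and 3.014 $1000s in annual salary.

(0.186, 3.014)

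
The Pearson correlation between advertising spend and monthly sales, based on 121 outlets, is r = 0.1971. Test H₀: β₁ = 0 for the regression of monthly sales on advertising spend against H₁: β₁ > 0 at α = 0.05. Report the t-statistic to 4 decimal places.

t = r·√(n − 2)/√(1 − r²) = 0.1971·√119/√0.961152 = 2.1931.
df = n − 2 = 119.
One-sided p ≈ 0.0151, which is < 0.05, so reject H₀.
There is evidence of a linear association between advertising spend and monthly sales.

t = 2.1931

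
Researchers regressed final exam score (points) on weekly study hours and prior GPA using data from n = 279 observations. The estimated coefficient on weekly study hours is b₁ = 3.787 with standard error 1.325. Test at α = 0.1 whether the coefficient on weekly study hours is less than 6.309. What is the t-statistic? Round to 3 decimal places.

t = -1.903

H₀: β₁ = 6.309 vs H₁: β₁ < 6.309.
t = (b₁ − β₁⁰)/SE = (3.787 − 6.309) / 1.325 = -1.903.
df = n − k − 1 = 279 − 2 − 1 = 276.
One-sided p ≈ 0.0290, which is < 0.1, so reject H₀.
There is evidence that the true slope on weekly study hours is below 6.309 points per unit, holding the other predictors fixed.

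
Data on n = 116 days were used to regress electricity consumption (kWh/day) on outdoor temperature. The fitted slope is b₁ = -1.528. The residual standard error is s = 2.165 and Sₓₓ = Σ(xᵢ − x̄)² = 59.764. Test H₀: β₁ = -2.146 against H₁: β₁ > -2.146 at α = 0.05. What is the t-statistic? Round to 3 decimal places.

SE(b₁) = s/√Sₓₓ = 2.165/√59.764 = 0.280052.
t = (-1.528 − (-2.146)) / 0.280052 = 2.207.
df = n − 2 = 114.
One-sided p ≈ 0.0147, which is < 0.05, so reject H₀.
There is evidence that the true slope on outdoor temperature exceeds -2.146 kWh/day per unit.

t = 2.207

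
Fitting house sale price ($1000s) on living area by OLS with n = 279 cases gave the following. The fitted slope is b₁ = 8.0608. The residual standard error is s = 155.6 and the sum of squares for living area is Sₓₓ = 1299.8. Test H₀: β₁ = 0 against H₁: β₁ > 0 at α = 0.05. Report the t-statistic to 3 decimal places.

SE(b₁) = s/√Sₓₓ = 155.6/√1299.8 = 4.3159.
t = 8.0608 / 4.3159 = 1.868.
df = n − 2 = 277.
One-sided p ≈ 0.0314, which is < 0.05, so reject H₀.
There is evidence that the true slope on living area is positive.

t = 1.868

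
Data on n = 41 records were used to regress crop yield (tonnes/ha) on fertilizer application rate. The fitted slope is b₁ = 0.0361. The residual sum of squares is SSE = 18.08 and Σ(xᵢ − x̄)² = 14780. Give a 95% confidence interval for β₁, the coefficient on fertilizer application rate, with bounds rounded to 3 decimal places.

(0.025, 0.047)

MSE = SSE/(n − 2) = 18.08/39 = 0.46359.
SE(b₁) = √(MSE/Sₓₓ) = √(0.46359/14780) = 0.00560054.
df = n − 2 = 39.
t* = t_{0.025, 39} = 2.022691.
Margin = t* × SE = 2.022691 × 0.00560054 = 0.01133.
CI: 0.0361 ± 0.01133 → (0.025, 0.047).
With 95% confidence, each one-unit increase in fertilizer application rate is associated with a change of between 0.025 and 0.047 tonnes/ha in crop yield.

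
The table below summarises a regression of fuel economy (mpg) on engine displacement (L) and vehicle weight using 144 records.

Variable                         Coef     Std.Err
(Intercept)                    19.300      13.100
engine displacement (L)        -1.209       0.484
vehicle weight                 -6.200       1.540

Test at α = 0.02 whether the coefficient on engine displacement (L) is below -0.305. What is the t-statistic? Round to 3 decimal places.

t = -1.868

Read off: b = -1.209, SE = 0.484 for engine displacement (L).
H₀: β₁ = -0.305 vs H₁: β₁ < -0.305.
t = (-1.209 − (-0.305)) / 0.484 = -1.868.
df = n − k − 1 = 144 − 2 − 1 = 141.
One-sided p ≈ 0.0319, which is ≥ 0.02, so fail to reject H₀.
The data do not give significant evidence that the true slope on engine displacement (L) is below -0.305 mpg per unit, holding the other predictors fixed.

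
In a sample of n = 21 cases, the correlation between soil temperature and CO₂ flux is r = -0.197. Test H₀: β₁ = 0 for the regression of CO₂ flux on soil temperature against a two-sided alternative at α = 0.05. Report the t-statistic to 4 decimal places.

t = -0.8759

t = r·√(n − 2)/√(1 − r²) = -0.197·√19/√0.961191 = -0.8759.
df = n − 2 = 19.
Two-sided p ≈ 0.3920, which is ≥ 0.05, so fail to reject H₀.
The data do not give significant evidence of a linear association between soil temperature and CO₂ flux.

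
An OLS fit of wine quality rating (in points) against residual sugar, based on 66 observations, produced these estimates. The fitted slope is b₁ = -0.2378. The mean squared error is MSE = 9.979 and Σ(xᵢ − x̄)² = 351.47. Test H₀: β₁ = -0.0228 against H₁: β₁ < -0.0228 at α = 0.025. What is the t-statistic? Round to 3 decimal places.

t = -1.276

SE(b₁) = √(MSE/Sₓₓ) = √(9.979/351.47) = 0.1685.
t = (-0.2378 − (-0.0228)) / 0.1685 = -1.276.
df = n − 2 = 64.
One-sided p ≈ 0.1033, which is ≥ 0.025, so fail to reject H₀.
The data do not give significant evidence that the true slope on residual sugar is below -0.0228 points per unit.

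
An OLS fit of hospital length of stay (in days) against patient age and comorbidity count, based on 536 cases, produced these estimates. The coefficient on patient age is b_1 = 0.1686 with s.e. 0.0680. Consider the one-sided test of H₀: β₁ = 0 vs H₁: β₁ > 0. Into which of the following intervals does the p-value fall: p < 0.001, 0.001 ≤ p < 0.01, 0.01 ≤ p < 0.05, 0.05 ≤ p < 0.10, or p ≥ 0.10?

t = 0.1686 / 0.0680 = 2.479.
df = n − k − 1 = 536 − 2 − 1 = 533.
One-sided p = P(T_{533} > t) ≈ 0.0067.
So 0.001 ≤ p < 0.01.

0.001 ≤ p < 0.01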